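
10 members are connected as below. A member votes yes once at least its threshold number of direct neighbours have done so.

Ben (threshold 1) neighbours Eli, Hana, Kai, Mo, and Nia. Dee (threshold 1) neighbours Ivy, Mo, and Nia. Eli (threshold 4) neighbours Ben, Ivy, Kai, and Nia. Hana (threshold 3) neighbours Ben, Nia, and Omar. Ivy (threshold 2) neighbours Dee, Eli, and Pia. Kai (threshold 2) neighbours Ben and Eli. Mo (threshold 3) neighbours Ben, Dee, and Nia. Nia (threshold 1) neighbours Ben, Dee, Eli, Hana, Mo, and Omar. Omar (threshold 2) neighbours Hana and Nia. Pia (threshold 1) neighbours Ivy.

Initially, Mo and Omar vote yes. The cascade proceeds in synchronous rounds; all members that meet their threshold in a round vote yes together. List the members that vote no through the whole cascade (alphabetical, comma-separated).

Eli, Ivy, Kai, Pia

Round 1 — Mo, Omar vote yes (initial).
Round 2 — checking thresholds:
  Ben: 1 of 5 neighbours ≥ 1, votes yes.
  Dee: 1 of 3 neighbours ≥ 1, votes yes.
  Hana: 1 of 3 neighbours < 3, holds.
  Nia: 2 of 6 neighbours ≥ 1, votes yes.
Round 3 — checking thresholds:
  Eli: 2 of 4 neighbours < 4, holds.
  Hana: 3 of 3 neighbours ≥ 3, votes yes.
  Ivy: 1 of 3 neighbours < 2, holds.
  Kai: 1 of 2 neighbours < 2, holds.
Round 4 — no new yes votes; cascade stops.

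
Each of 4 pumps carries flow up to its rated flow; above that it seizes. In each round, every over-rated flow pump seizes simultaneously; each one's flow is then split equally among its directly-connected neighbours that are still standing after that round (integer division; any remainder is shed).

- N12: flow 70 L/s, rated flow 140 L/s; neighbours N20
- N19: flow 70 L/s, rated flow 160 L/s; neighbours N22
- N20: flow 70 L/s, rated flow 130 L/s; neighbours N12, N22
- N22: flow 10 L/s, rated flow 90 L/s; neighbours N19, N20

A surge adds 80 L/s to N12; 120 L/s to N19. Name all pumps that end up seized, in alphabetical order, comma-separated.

Round 1 — N12 at 150 > 140; N19 at 190 > 160. N12, N19 seize.
  N12 sheds 150 L/s to N20: 150 each.
    N20: 70+150 = 220 > 130
  N19 sheds 190 L/s to N22: 190 each.
    N22: 10+190 = 200 > 90
Round 2 — N20, N22 seize.
  N20 sheds 220 L/s: no online neighbours, lost.
  N22 sheds 200 L/s: no online neighbours, lost.
No further seizures.

N12, N19, N20, N22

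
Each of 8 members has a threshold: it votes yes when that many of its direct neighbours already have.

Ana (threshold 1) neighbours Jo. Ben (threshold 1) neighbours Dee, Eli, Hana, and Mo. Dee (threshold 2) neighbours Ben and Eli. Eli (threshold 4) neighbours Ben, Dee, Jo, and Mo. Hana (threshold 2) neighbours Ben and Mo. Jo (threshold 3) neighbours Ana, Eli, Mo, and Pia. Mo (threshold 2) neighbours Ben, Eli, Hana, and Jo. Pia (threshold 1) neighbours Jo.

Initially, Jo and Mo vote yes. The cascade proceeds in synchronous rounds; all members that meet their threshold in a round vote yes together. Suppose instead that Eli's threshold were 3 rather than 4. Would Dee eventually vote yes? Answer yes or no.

With Eli's threshold at 3:
Round 1 — Jo, Mo vote yes (initial).
Round 2 — checking thresholds:
  Ana: 1 of 1 neighbours ≥ 1, votes yes.
  Ben: 1 of 4 neighbours ≥ 1, votes yes.
  Eli: 2 of 4 neighbours < 3, holds.
  Hana: 1 of 2 neighbours < 2, holds.
  Pia: 1 of 1 neighbours ≥ 1, votes yes.
Round 3 — checking thresholds:
  Dee: 1 of 2 neighbours < 2, holds.
  Eli: 3 of 4 neighbours ≥ 3, votes yes.
  Hana: 2 of 2 neighbours ≥ 2, votes yes.
Round 4 — checking thresholds:
  Dee: 2 of 2 neighbours ≥ 2, votes yes.
Round 5 — no new yes votes; cascade stops.

yes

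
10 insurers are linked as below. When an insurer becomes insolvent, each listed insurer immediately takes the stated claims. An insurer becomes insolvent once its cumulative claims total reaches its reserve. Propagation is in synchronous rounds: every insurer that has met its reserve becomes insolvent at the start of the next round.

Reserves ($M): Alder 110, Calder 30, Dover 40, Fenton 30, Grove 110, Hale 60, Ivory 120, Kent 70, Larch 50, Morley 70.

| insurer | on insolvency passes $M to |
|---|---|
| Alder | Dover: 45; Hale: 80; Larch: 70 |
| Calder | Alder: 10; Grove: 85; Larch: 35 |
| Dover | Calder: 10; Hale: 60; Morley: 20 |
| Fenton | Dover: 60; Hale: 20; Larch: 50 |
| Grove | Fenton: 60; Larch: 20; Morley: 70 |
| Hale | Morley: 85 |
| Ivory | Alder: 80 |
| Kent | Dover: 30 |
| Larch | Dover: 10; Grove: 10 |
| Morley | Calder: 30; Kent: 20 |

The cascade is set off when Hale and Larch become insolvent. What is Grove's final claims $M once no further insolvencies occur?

95

Round 1 — Hale, Larch become insolvent (initial).
  Dover: +10 → 10 < 40
  Grove: +10 → 10 < 110
  Morley: +85 → 85 ≥ 70
Round 2 — Morley becomes insolvent.
  Calder: +30 → 30 ≥ 30
  Kent: +20 → 20 < 70
Round 3 — Calder becomes insolvent.
  Alder: +10 → 10 < 110
  Grove: +85 → 95 < 110
No further insolvencies.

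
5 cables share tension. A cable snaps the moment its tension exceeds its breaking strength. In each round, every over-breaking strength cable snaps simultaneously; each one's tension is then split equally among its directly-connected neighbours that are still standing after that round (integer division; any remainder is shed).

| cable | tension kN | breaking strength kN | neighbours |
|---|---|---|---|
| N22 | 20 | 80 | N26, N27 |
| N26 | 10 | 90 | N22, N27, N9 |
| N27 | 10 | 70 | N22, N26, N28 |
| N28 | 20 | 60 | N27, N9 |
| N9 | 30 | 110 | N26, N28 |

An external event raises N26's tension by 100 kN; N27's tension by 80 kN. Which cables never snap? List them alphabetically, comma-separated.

Round 1 — N26 at 110 > 90; N27 at 90 > 70. N26, N27 snap.
  N26 sheds 110 kN to N22, N9: 55 each.
    N22: 20+55 = 75 ≤ 80
    N9: 30+55 = 85 ≤ 110
  N27 sheds 90 kN to N22, N28: 45 each.
    N22: 75+45 = 120 > 80
    N28: 20+45 = 65 > 60
Round 2 — N22, N28 snap.
  N22 sheds 120 kN: no online neighbours, lost.
  N28 sheds 65 kN to N9: 65 each.
    N9: 85+65 = 150 > 110
Round 3 — N9 snaps.
  N9 sheds 150 kN: no online neighbours, lost.
No further breaks.

none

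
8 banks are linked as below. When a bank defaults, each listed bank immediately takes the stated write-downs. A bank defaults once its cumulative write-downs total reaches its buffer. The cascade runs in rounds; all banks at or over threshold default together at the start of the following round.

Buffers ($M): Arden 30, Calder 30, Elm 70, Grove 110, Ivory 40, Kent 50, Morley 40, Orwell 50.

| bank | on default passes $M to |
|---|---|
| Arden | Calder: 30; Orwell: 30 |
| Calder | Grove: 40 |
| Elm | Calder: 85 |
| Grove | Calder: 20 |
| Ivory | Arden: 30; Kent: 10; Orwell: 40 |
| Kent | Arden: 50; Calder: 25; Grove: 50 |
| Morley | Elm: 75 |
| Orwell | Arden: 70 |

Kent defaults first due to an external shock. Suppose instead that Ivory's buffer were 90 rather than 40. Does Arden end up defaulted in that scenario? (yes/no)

yes

With Ivory's buffer at 90:
Round 1 — Kent defaults (initial).
  Arden: +50 → 50 ≥ 30
  Calder: +25 → 25 < 30
  Grove: +50 → 50 < 110
Round 2 — Arden defaults.
  Calder: +30 → 55 ≥ 30
  Orwell: +30 → 30 < 50
Round 3 — Calder defaults.
  Grove: +40 → 90 < 110
No further defaults.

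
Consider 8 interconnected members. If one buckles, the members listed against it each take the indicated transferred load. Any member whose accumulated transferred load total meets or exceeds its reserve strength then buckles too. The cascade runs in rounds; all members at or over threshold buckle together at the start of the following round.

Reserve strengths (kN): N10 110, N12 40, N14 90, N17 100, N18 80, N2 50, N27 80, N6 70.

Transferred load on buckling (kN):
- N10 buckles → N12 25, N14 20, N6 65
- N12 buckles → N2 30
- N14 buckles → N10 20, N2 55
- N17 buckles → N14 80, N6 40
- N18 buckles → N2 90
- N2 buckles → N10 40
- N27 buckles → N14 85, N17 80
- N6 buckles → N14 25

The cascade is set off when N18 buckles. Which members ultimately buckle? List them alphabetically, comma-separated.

N18, N2

Round 1 — N18 buckles (initial).
  N2: +90 → 90 ≥ 50
Round 2 — N2 buckles.
  N10: +40 → 40 < 110
No further bucklings.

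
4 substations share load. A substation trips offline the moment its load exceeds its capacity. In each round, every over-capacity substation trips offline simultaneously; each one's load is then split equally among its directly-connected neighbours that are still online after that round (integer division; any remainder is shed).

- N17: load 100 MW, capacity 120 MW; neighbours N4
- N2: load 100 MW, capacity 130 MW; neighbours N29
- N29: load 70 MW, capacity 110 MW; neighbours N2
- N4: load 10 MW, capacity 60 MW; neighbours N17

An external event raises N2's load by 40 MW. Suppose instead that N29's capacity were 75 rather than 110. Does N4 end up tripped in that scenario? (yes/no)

With N29's capacity at 75:
Round 1 — N2 at 140 > 130. N2 trips offline.
  N2 sheds 140 MW to N29: 140 each.
    N29: 70+140 = 210 > 75
Round 2 — N29 trips offline.
  N29 sheds 210 MW: no online neighbours, lost.
No further trips.

no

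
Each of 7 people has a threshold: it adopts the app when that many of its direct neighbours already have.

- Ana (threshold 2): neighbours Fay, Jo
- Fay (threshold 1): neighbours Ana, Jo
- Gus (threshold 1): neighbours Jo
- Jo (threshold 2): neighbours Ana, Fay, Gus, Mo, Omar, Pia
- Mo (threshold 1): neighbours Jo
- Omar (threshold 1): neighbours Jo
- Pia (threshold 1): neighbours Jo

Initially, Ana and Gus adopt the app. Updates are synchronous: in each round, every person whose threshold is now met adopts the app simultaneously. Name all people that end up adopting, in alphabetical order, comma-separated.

Round 1 — Ana, Gus adopt the app (initial).
Round 2 — checking thresholds:
  Fay: 1 of 2 neighbours ≥ 1, adopts the app.
  Jo: 2 of 6 neighbours ≥ 2, adopts the app.
Round 3 — checking thresholds:
  Mo: 1 of 1 neighbours ≥ 1, adopts the app.
  Omar: 1 of 1 neighbours ≥ 1, adopts the app.
  Pia: 1 of 1 neighbours ≥ 1, adopts the app.
Round 4 — no new adoptions; cascade stops.

Ana, Fay, Gus, Jo, Mo, Omar, Pia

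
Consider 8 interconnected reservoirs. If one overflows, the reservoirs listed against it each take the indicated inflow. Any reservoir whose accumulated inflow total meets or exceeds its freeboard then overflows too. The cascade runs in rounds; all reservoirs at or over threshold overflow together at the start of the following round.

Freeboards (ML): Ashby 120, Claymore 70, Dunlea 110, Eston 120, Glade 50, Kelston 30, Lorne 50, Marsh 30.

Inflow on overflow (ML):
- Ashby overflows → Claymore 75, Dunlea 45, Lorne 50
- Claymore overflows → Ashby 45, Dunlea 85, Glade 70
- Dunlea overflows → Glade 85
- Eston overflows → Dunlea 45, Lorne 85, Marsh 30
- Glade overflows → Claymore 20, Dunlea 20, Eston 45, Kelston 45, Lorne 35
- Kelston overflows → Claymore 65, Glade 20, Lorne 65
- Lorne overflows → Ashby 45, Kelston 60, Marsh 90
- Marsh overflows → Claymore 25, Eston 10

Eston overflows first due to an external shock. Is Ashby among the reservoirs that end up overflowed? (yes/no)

Round 1 — Eston overflows (initial).
  Dunlea: +45 → 45 < 110
  Lorne: +85 → 85 ≥ 50
  Marsh: +30 → 30 ≥ 30
Round 2 — Lorne, Marsh overflow.
  Ashby: +45 → 45 < 120
  Claymore: +25 → 25 < 70
  Kelston: +60 → 60 ≥ 30
Round 3 — Kelston overflows.
  Claymore: +65 → 90 ≥ 70
  Glade: +20 → 20 < 50
Round 4 — Claymore overflows.
  Ashby: +45 → 90 < 120
  Dunlea: +85 → 130 ≥ 110
  Glade: +70 → 90 ≥ 50
Round 5 — Dunlea, Glade overflow.
No further overflows.

no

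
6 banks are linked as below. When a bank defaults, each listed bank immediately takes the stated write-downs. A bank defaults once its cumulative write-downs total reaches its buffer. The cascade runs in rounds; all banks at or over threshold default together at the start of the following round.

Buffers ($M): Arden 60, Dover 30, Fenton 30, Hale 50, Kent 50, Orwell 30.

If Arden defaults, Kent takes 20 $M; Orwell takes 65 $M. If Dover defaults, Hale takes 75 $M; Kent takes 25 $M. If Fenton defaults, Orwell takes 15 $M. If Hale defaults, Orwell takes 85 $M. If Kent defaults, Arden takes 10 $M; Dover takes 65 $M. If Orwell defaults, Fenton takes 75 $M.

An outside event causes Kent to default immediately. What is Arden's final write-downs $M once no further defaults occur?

Round 1 — Kent defaults (initial).
  Arden: +10 → 10 < 60
  Dover: +65 → 65 ≥ 30
Round 2 — Dover defaults.
  Hale: +75 → 75 ≥ 50
Round 3 — Hale defaults.
  Orwell: +85 → 85 ≥ 30
Round 4 — Orwell defaults.
  Fenton: +75 → 75 ≥ 30
Round 5 — Fenton defaults.
No further defaults.

10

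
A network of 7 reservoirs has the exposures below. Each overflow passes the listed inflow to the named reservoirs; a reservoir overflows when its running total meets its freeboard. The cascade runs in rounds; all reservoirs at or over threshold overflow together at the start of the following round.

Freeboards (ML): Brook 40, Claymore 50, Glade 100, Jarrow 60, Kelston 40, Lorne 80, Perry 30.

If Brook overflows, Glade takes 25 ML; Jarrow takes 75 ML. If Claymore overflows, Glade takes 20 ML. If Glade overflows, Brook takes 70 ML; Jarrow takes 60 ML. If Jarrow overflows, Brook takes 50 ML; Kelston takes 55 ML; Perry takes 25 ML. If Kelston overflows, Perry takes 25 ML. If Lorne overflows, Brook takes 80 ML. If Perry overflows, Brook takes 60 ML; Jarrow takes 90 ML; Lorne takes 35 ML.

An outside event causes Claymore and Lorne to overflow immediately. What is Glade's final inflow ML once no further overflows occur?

Round 1 — Claymore, Lorne overflow (initial).
  Brook: +80 → 80 ≥ 40
  Glade: +20 → 20 < 100
Round 2 — Brook overflows.
  Glade: +25 → 45 < 100
  Jarrow: +75 → 75 ≥ 60
Round 3 — Jarrow overflows.
  Kelston: +55 → 55 ≥ 40
  Perry: +25 → 25 < 30
Round 4 — Kelston overflows.
  Perry: +25 → 50 ≥ 30
Round 5 — Perry overflows.
No further overflows.

45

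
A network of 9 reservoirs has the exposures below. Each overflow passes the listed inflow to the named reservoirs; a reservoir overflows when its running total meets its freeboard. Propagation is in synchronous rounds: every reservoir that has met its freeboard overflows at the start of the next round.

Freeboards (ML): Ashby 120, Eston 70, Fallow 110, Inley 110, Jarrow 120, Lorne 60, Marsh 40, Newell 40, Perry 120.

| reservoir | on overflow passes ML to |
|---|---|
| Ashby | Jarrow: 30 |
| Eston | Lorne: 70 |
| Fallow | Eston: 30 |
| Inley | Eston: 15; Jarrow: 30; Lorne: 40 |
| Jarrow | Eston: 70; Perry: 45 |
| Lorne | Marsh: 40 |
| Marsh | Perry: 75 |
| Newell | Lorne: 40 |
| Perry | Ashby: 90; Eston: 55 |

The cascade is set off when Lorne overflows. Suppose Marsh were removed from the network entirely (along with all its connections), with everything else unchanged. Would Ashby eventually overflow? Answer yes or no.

With Marsh removed:
Round 1 — Lorne overflows (initial).
No further overflows.

no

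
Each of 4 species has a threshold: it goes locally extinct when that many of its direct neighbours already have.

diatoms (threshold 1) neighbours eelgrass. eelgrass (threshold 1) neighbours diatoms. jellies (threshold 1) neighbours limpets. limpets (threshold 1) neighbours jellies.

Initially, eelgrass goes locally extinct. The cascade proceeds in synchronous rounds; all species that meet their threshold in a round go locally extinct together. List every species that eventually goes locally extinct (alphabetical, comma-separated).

diatoms, eelgrass

Round 1 — eelgrass goes locally extinct (initial).
Round 2 — checking thresholds:
  diatoms: 1 of 1 neighbours ≥ 1, goes locally extinct.
Round 3 — no new extinctions; cascade stops.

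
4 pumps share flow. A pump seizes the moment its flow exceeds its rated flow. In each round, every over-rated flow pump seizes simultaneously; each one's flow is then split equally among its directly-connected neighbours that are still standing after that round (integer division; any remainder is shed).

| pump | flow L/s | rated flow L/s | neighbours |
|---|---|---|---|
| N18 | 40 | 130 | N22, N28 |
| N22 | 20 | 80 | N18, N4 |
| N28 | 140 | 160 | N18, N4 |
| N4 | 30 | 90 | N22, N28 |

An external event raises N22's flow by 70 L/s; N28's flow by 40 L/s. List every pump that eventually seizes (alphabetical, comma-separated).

N18, N22, N28, N4

Round 1 — N22 at 90 > 80; N28 at 180 > 160. N22, N28 seize.
  N22 sheds 90 L/s to N18, N4: 45 each.
    N18: 40+45 = 85 ≤ 130
    N4: 30+45 = 75 ≤ 90
  N28 sheds 180 L/s to N18, N4: 90 each.
    N18: 85+90 = 175 > 130
    N4: 75+90 = 165 > 90
Round 2 — N18, N4 seize.
  N18 sheds 175 L/s: no online neighbours, lost.
  N4 sheds 165 L/s: no online neighbours, lost.
No further seizures.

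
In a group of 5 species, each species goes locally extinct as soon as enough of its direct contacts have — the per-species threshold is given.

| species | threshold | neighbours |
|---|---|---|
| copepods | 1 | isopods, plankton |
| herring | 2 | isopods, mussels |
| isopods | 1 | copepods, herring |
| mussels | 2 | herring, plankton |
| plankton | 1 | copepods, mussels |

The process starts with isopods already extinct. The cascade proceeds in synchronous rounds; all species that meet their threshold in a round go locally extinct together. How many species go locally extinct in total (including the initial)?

Round 1 — isopods goes locally extinct (initial).
Round 2 — checking thresholds:
  copepods: 1 of 2 neighbours ≥ 1, goes locally extinct.
  herring: 1 of 2 neighbours < 2, not yet.
Round 3 — checking thresholds:
  herring: 1 of 2 neighbours < 2, not yet.
  plankton: 1 of 2 neighbours ≥ 1, goes locally extinct.
Round 4 — no new extinctions; cascade stops.

3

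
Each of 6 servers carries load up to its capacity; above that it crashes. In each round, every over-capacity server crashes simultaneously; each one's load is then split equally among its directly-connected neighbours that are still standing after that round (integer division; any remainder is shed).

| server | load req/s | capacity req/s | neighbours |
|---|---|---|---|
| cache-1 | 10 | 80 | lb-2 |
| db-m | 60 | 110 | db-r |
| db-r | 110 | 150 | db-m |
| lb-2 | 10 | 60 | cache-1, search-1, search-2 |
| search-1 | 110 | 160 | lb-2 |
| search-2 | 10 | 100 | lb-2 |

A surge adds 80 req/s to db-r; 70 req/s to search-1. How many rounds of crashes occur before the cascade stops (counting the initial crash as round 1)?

Round 1 — db-r at 190 > 150; search-1 at 180 > 160. db-r, search-1 crash.
  db-r sheds 190 req/s to db-m: 190 each.
    db-m: 60+190 = 250 > 110
  search-1 sheds 180 req/s to lb-2: 180 each.
    lb-2: 10+180 = 190 > 60
Round 2 — db-m, lb-2 crash.
  db-m sheds 250 req/s: no online neighbours, lost.
  lb-2 sheds 190 req/s to cache-1, search-2: 95 each.
    cache-1: 10+95 = 105 > 80
    search-2: 10+95 = 105 > 100
Round 3 — cache-1, search-2 crash.
  cache-1 sheds 105 req/s: no online neighbours, lost.
  search-2 sheds 105 req/s: no online neighbours, lost.
No further crashes.

3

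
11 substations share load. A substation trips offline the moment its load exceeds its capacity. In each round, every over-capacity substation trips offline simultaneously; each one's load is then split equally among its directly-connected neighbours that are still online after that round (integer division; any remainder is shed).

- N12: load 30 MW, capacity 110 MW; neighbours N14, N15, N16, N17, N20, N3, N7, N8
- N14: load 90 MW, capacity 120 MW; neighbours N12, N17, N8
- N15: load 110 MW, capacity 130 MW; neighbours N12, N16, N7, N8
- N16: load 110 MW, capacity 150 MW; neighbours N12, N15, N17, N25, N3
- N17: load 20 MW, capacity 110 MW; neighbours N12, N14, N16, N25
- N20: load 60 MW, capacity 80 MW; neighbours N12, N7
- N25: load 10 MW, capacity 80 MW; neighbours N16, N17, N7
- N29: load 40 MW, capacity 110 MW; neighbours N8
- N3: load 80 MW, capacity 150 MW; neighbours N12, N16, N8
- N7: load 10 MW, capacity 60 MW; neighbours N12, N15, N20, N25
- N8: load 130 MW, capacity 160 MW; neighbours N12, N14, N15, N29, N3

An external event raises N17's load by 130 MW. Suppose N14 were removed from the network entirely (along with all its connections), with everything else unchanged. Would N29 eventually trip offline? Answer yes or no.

With N14 removed:
Round 1 — N17 at 150 > 110. N17 trips offline.
  N17 sheds 150 MW to N12, N16, N25: 50 each.
    N12: 30+50 = 80 ≤ 110
    N16: 110+50 = 160 > 150
    N25: 10+50 = 60 ≤ 80
Round 2 — N16 trips offline.
  N16 sheds 160 MW to N12, N15, N25, N3: 40 each.
    N12: 80+40 = 120 > 110
    N15: 110+40 = 150 > 130
    N25: 60+40 = 100 > 80
    N3: 80+40 = 120 ≤ 150
Round 3 — N12, N15, N25 trip offline.
  N12 sheds 120 MW to N20, N3, N7, N8: 30 each.
    N20: 60+30 = 90 > 80
    N3: 120+30 = 150 ≤ 150
    N7: 10+30 = 40 ≤ 60
    N8: 130+30 = 160 ≤ 160
  N15 sheds 150 MW to N7, N8: 75 each.
    N7: 40+75 = 115 > 60
    N8: 160+75 = 235 > 160
  N25 sheds 100 MW to N7: 100 each.
    N7: 115+100 = 215 > 60
Round 4 — N20, N7, N8 trip offline.
  N20 sheds 90 MW: no online neighbours, lost.
  N7 sheds 215 MW: no online neighbours, lost.
  N8 sheds 235 MW to N29, N3: 117 each (1 lost).
    N29: 40+117 = 157 > 110
    N3: 150+117 = 267 > 150
Round 5 — N29, N3 trip offline.
  N29 sheds 157 MW: no online neighbours, lost.
  N3 sheds 267 MW: no online neighbours, lost.
No further trips.

yes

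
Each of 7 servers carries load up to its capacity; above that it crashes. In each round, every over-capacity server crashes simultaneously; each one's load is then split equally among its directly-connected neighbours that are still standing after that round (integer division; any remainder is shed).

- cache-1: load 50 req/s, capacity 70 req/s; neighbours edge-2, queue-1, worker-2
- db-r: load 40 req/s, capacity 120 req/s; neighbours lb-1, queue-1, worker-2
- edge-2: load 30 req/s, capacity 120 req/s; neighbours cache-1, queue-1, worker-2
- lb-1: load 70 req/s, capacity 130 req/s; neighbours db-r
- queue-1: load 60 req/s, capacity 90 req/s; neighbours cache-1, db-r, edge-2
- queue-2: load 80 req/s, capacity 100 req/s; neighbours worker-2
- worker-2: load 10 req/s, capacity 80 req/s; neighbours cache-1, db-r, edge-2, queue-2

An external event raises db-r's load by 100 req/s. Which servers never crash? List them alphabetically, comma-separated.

Round 1 — db-r at 140 > 120. db-r crashes.
  db-r sheds 140 req/s to lb-1, queue-1, worker-2: 46 each (2 lost).
    lb-1: 70+46 = 116 ≤ 130
    queue-1: 60+46 = 106 > 90
    worker-2: 10+46 = 56 ≤ 80
Round 2 — queue-1 crashes.
  queue-1 sheds 106 req/s to cache-1, edge-2: 53 each.
    cache-1: 50+53 = 103 > 70
    edge-2: 30+53 = 83 ≤ 120
Round 3 — cache-1 crashes.
  cache-1 sheds 103 req/s to edge-2, worker-2: 51 each (1 lost).
    edge-2: 83+51 = 134 > 120
    worker-2: 56+51 = 107 > 80
Round 4 — edge-2, worker-2 crash.
  edge-2 sheds 134 req/s: no online neighbours, lost.
  worker-2 sheds 107 req/s to queue-2: 107 each.
    queue-2: 80+107 = 187 > 100
Round 5 — queue-2 crashes.
  queue-2 sheds 187 req/s: no online neighbours, lost.
No further crashes.

lb-1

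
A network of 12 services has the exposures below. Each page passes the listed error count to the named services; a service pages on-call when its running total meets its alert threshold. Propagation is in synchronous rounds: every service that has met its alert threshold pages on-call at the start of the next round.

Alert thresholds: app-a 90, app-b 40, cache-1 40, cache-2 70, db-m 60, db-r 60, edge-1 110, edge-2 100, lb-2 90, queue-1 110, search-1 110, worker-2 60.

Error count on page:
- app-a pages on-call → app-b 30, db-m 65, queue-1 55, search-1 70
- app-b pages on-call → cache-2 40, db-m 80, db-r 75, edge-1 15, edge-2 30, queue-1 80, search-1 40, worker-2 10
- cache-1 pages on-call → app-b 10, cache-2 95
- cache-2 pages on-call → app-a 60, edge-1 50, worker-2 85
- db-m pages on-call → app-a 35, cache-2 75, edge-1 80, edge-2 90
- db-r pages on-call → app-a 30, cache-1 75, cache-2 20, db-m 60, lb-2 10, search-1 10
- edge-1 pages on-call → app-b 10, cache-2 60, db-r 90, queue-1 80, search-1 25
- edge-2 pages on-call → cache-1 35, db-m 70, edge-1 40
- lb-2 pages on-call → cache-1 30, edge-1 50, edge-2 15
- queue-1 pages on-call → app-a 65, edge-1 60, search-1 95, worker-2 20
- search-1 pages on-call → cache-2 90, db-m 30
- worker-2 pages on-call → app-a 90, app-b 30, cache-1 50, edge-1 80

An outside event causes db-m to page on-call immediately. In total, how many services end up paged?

Round 1 — db-m pages on-call (initial).
  app-a: +35 → 35 < 90
  cache-2: +75 → 75 ≥ 70
  edge-1: +80 → 80 < 110
  edge-2: +90 → 90 < 100
Round 2 — cache-2 pages on-call.
  app-a: +60 → 95 ≥ 90
  edge-1: +50 → 130 ≥ 110
  worker-2: +85 → 85 ≥ 60
Round 3 — app-a, edge-1, worker-2 page on-call.
  app-b: +30+10+30 → 70 ≥ 40
  cache-1: +50 → 50 ≥ 40
  db-r: +90 → 90 ≥ 60
  queue-1: +55+80 → 135 ≥ 110
  search-1: +70+25 → 95 < 110
Round 4 — app-b, cache-1, db-r, queue-1 page on-call.
  edge-2: +30 → 120 ≥ 100
  lb-2: +10 → 10 < 90
  search-1: +40+10+95 → 240 ≥ 110
Round 5 — edge-2, search-1 page on-call.
No further pages.

11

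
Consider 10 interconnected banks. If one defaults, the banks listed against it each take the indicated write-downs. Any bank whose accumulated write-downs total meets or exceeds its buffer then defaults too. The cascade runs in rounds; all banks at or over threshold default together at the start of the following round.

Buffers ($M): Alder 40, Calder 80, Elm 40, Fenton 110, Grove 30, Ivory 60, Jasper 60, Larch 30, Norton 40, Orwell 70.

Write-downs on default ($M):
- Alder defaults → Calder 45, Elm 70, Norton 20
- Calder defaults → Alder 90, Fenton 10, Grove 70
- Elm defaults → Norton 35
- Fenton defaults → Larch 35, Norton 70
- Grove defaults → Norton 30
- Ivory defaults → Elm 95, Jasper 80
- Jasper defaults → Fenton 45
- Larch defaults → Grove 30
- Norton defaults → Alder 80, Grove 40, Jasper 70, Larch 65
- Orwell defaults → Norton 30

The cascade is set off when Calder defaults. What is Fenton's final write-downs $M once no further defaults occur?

Round 1 — Calder defaults (initial).
  Alder: +90 → 90 ≥ 40
  Fenton: +10 → 10 < 110
  Grove: +70 → 70 ≥ 30
Round 2 — Alder, Grove default.
  Elm: +70 → 70 ≥ 40
  Norton: +20+30 → 50 ≥ 40
Round 3 — Elm, Norton default.
  Jasper: +70 → 70 ≥ 60
  Larch: +65 → 65 ≥ 30
Round 4 — Jasper, Larch default.
  Fenton: +45 → 55 < 110
No further defaults.

55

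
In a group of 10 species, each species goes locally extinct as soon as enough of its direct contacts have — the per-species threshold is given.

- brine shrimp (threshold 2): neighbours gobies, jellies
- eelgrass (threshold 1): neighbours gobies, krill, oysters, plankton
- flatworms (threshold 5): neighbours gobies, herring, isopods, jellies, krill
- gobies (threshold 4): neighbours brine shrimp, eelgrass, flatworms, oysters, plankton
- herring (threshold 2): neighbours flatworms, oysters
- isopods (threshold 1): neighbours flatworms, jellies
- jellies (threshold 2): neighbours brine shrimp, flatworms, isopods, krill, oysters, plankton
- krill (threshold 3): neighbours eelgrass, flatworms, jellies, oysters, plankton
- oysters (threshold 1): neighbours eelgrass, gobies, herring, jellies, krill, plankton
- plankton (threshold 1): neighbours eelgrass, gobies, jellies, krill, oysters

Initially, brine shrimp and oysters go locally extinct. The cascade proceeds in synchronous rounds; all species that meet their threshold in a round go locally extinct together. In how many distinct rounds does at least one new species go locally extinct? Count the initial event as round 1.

3

Round 1 — brine shrimp, oysters go locally extinct (initial).
Round 2 — checking thresholds:
  eelgrass: 1 of 4 neighbours ≥ 1, goes locally extinct.
  gobies: 2 of 5 neighbours < 4, holds.
  herring: 1 of 2 neighbours < 2, holds.
  jellies: 2 of 6 neighbours ≥ 2, goes locally extinct.
  krill: 1 of 5 neighbours < 3, holds.
  plankton: 1 of 5 neighbours ≥ 1, goes locally extinct.
Round 3 — checking thresholds:
  flatworms: 1 of 5 neighbours < 5, holds.
  gobies: 4 of 5 neighbours ≥ 4, goes locally extinct.
  herring: 1 of 2 neighbours < 2, holds.
  isopods: 1 of 2 neighbours ≥ 1, goes locally extinct.
  krill: 4 of 5 neighbours ≥ 3, goes locally extinct.
Round 4 — no new extinctions; cascade stops.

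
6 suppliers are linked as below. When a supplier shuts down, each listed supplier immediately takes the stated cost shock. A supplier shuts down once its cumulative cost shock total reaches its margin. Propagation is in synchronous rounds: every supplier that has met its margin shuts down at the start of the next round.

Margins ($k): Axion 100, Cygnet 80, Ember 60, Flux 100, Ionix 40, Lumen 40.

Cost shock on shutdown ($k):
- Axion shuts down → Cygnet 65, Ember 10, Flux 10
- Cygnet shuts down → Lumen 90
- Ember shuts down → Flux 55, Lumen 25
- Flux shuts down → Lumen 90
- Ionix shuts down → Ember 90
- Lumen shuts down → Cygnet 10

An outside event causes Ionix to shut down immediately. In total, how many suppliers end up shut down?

2

Round 1 — Ionix shuts down (initial).
  Ember: +90 → 90 ≥ 60
Round 2 — Ember shuts down.
  Flux: +55 → 55 < 100
  Lumen: +25 → 25 < 40
No further shutdowns.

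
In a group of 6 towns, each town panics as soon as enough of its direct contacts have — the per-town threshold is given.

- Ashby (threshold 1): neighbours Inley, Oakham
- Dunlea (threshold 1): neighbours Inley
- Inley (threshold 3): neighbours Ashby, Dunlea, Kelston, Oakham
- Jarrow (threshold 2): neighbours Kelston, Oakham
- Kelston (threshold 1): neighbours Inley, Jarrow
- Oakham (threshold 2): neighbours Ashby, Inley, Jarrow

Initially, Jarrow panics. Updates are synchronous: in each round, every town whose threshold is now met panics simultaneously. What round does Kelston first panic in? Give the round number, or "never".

2

Round 1 — Jarrow panics (initial).
Round 2 — checking thresholds:
  Kelston: 1 of 2 neighbours ≥ 1, panics.
  Oakham: 1 of 3 neighbours < 2, holds.
Round 3 — no new panics; cascade stops.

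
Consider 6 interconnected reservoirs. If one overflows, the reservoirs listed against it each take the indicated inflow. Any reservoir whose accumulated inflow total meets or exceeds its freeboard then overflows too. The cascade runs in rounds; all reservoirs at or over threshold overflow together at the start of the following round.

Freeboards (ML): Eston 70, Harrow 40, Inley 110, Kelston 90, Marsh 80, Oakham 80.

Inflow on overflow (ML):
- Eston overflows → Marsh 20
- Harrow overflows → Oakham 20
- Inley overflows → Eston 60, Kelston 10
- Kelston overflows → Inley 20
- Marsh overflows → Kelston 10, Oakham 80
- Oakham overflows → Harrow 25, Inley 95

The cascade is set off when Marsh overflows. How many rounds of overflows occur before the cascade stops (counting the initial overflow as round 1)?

2

Round 1 — Marsh overflows (initial).
  Kelston: +10 → 10 < 90
  Oakham: +80 → 80 ≥ 80
Round 2 — Oakham overflows.
  Harrow: +25 → 25 < 40
  Inley: +95 → 95 < 110
No further overflows.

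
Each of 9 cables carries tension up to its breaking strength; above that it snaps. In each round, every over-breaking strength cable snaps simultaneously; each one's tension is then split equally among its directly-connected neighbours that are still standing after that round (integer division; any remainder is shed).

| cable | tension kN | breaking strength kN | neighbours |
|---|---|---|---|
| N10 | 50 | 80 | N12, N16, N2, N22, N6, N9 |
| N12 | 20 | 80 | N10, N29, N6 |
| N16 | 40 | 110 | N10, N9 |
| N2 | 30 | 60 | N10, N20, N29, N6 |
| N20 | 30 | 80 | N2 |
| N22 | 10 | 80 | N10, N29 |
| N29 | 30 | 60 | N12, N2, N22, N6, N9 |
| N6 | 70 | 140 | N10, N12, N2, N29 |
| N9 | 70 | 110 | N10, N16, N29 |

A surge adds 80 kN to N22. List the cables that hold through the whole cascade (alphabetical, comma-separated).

N12, N16, N20, N6, N9

Round 1 — N22 at 90 > 80. N22 snaps.
  N22 sheds 90 kN to N10, N29: 45 each.
    N10: 50+45 = 95 > 80
    N29: 30+45 = 75 > 60
Round 2 — N10, N29 snap.
  N10 sheds 95 kN to N12, N16, N2, N6, N9: 19 each.
    N12: 20+19 = 39 ≤ 80
    N16: 40+19 = 59 ≤ 110
    N2: 30+19 = 49 ≤ 60
    N6: 70+19 = 89 ≤ 140
    N9: 70+19 = 89 ≤ 110
  N29 sheds 75 kN to N12, N2, N6, N9: 18 each (3 lost).
    N12: 39+18 = 57 ≤ 80
    N2: 49+18 = 67 > 60
    N6: 89+18 = 107 ≤ 140
    N9: 89+18 = 107 ≤ 110
Round 3 — N2 snaps.
  N2 sheds 67 kN to N20, N6: 33 each (1 lost).
    N20: 30+33 = 63 ≤ 80
    N6: 107+33 = 140 ≤ 140
No further breaks.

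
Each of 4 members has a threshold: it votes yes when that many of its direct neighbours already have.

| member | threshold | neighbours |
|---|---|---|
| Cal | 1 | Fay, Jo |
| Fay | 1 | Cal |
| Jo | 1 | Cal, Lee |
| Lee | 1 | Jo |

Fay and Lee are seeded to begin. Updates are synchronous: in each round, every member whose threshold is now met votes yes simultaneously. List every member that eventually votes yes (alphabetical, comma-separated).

Cal, Fay, Jo, Lee

Round 1 — Fay, Lee vote yes (initial).
Round 2 — checking thresholds:
  Cal: 1 of 2 neighbours ≥ 1, votes yes.
  Jo: 1 of 2 neighbours ≥ 1, votes yes.
Round 3 — no new yes votes; cascade stops.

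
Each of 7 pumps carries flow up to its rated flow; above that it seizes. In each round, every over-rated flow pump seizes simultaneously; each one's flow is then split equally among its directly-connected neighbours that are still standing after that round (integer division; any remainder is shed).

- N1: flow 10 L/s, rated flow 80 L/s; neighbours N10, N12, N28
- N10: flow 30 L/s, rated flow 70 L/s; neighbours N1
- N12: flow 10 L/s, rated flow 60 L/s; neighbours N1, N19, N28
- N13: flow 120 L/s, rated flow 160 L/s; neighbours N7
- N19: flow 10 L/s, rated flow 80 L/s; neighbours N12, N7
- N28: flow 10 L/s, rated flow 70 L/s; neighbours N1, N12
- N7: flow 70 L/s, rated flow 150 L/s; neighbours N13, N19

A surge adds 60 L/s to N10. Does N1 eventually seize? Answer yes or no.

Round 1 — N10 at 90 > 70. N10 seizes.
  N10 sheds 90 L/s to N1: 90 each.
    N1: 10+90 = 100 > 80
Round 2 — N1 seizes.
  N1 sheds 100 L/s to N12, N28: 50 each.
    N12: 10+50 = 60 ≤ 60
    N28: 10+50 = 60 ≤ 70
No further seizures.

yes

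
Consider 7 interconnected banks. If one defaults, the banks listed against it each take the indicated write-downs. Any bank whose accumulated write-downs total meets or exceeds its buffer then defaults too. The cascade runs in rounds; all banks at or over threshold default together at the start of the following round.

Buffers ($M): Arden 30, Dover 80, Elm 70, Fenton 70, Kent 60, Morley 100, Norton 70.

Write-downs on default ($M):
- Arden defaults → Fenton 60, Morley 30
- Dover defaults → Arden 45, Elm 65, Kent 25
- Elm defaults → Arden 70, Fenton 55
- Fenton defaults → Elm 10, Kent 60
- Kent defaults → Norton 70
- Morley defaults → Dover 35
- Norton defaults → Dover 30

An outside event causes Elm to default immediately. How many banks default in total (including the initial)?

5

Round 1 — Elm defaults (initial).
  Arden: +70 → 70 ≥ 30
  Fenton: +55 → 55 < 70
Round 2 — Arden defaults.
  Fenton: +60 → 115 ≥ 70
  Morley: +30 → 30 < 100
Round 3 — Fenton defaults.
  Kent: +60 → 60 ≥ 60
Round 4 — Kent defaults.
  Norton: +70 → 70 ≥ 70
Round 5 — Norton defaults.
  Dover: +30 → 30 < 80
No further defaults.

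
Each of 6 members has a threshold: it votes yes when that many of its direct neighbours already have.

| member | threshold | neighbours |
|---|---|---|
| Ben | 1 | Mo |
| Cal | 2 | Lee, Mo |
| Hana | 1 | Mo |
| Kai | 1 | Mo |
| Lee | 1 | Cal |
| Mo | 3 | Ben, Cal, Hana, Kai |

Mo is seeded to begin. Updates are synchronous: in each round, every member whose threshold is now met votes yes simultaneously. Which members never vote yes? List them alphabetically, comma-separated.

Round 1 — Mo votes yes (initial).
Round 2 — checking thresholds:
  Ben: 1 of 1 neighbours ≥ 1, votes yes.
  Cal: 1 of 2 neighbours < 2, not yet.
  Hana: 1 of 1 neighbours ≥ 1, votes yes.
  Kai: 1 of 1 neighbours ≥ 1, votes yes.
Round 3 — no new yes votes; cascade stops.

Cal, Lee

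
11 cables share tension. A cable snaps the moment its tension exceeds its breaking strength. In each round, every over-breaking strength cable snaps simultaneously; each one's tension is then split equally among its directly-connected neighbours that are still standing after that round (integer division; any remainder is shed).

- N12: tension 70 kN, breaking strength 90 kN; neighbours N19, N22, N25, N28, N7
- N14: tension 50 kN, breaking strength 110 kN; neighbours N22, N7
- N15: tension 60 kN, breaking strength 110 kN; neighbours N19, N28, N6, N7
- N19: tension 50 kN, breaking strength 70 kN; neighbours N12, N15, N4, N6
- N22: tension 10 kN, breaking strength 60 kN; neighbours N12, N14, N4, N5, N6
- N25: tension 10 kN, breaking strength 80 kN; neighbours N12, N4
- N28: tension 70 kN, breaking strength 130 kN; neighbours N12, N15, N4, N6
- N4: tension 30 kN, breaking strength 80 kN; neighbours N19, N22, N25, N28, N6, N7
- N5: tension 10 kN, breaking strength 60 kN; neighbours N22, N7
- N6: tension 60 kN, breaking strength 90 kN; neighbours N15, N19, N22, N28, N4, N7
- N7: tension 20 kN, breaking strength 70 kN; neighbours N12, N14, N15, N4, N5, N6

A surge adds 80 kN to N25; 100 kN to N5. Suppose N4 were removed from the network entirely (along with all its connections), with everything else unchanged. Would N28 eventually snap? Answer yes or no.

With N4 removed:
Round 1 — N25 at 90 > 80; N5 at 110 > 60. N25, N5 snap.
  N25 sheds 90 kN to N12: 90 each.
    N12: 70+90 = 160 > 90
  N5 sheds 110 kN to N22, N7: 55 each.
    N22: 10+55 = 65 > 60
    N7: 20+55 = 75 > 70
Round 2 — N12, N22, N7 snap.
  N12 sheds 160 kN to N19, N28: 80 each.
    N19: 50+80 = 130 > 70
    N28: 70+80 = 150 > 130
  N22 sheds 65 kN to N14, N6: 32 each (1 lost).
    N14: 50+32 = 82 ≤ 110
    N6: 60+32 = 92 > 90
  N7 sheds 75 kN to N14, N15, N6: 25 each.
    N14: 82+25 = 107 ≤ 110
    N15: 60+25 = 85 ≤ 110
    N6: 92+25 = 117 > 90
Round 3 — N19, N28, N6 snap.
  N19 sheds 130 kN to N15: 130 each.
    N15: 85+130 = 215 > 110
  N28 sheds 150 kN to N15: 150 each.
    N15: 215+150 = 365 > 110
  N6 sheds 117 kN to N15: 117 each.
    N15: 365+117 = 482 > 110
Round 4 — N15 snaps.
  N15 sheds 482 kN: no online neighbours, lost.
No further breaks.

yes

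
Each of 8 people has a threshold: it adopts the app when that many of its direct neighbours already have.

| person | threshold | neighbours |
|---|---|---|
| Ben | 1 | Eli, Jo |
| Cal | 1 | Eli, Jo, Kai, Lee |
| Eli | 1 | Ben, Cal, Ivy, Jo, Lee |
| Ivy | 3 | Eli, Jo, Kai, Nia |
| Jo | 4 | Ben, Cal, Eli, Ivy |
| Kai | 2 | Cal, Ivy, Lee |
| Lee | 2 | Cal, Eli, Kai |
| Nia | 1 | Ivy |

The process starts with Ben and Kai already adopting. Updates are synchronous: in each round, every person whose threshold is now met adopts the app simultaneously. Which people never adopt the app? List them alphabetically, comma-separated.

Ivy, Jo, Nia

Round 1 — Ben, Kai adopt the app (initial).
Round 2 — checking thresholds:
  Cal: 1 of 4 neighbours ≥ 1, adopts the app.
  Eli: 1 of 5 neighbours ≥ 1, adopts the app.
  Ivy: 1 of 4 neighbours < 3, holds.
  Jo: 1 of 4 neighbours < 4, holds.
  Lee: 1 of 3 neighbours < 2, holds.
Round 3 — checking thresholds:
  Ivy: 2 of 4 neighbours < 3, holds.
  Jo: 3 of 4 neighbours < 4, holds.
  Lee: 3 of 3 neighbours ≥ 2, adopts the app.
Round 4 — no new adoptions; cascade stops.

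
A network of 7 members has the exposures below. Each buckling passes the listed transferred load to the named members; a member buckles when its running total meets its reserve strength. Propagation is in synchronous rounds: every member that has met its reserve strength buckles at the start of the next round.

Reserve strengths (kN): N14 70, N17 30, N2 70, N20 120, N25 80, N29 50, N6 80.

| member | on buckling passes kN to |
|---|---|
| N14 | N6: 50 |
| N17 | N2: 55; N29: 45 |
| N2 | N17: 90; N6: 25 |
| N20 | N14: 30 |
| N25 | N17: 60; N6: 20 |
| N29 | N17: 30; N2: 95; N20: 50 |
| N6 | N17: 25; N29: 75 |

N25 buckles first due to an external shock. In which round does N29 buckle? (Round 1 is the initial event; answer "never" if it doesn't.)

Round 1 — N25 buckles (initial).
  N17: +60 → 60 ≥ 30
  N6: +20 → 20 < 80
Round 2 — N17 buckles.
  N2: +55 → 55 < 70
  N29: +45 → 45 < 50
No further bucklings.

never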